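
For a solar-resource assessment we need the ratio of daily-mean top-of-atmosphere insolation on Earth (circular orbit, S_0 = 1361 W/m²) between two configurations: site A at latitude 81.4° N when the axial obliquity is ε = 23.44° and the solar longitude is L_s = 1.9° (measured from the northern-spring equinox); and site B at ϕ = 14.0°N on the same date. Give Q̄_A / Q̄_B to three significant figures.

— Configuration A (ϕ=+81.4°):
Solar declination: sin δ = sin ε · sin L_s = sin 23.44° × sin 1.9° = 0.01319, so δ = +0.756°.
cos h₀ = −tan(+81.4°) tan(+0.756°) = -0.0872, h₀ = 1.6581 rad.
Bracket: h₀ sin ϕ sin δ + cos ϕ cos δ sin h₀ = 1.6581×0.98876×0.01319 + 0.14954×0.99991×0.99619 = 0.021625 + 0.148957 = 0.170582.
Q̄ = (S_0/π) × [bracket] = (1361/π) × 0.170582 = 73.899 W/m².
— Configuration B (ϕ=+14.0°):
cos h₀ = −tan(+14.0°) tan(+0.756°) = -0.0033, h₀ = 1.5741 rad.
Bracket: h₀ sin ϕ sin δ + cos ϕ cos δ sin h₀ = 1.5741×0.24192×0.01319 + 0.97030×0.99991×0.99999 = 0.005023 + 0.970203 = 0.975226.
Q̄ = (S_0/π) × [bracket] = (1361/π) × 0.975226 = 422.49 W/m².
Ratio Q̄_A / Q̄_B = 73.899 / 422.49 = 0.1749.

Q̄_A / Q̄_B ≈ 0.175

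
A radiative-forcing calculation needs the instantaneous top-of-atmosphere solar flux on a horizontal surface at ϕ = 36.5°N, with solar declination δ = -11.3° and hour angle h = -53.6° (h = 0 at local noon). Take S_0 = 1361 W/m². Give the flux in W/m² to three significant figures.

cos θ_z = sin ϕ sin δ + cos ϕ cos δ cos h = -0.116553 + 0.467777 = 0.351224.
Flux = S_0 · cos θ_z = 1361 × 0.351224 = 478.0 W/m².

478 W/m²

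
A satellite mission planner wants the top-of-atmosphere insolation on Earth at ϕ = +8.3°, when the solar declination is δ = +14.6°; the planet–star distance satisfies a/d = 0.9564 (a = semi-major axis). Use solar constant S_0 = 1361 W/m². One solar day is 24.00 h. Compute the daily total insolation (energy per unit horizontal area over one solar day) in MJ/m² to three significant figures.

cos h₀ = −tan(+8.3°) tan(+14.600°) = -0.0380, h₀ = 1.6088 rad.
Bracket: h₀ sin ϕ sin δ + cos ϕ cos δ sin h₀ = 1.6088×0.14436×0.25207 + 0.98953×0.96771×0.99928 = 0.058542 + 0.956889 = 1.015431.
Inverse-square distance factor (a/d)² = 0.9564² = 0.914701.
Q̄ = (S_0/π) × 0.914701 × [bracket] = (1361/π) × 0.914701 × 1.015431 = 402.38 W/m².
Daily total = Q̄ × 24.00 h × 3600 s/h = 402.38 × 24.00 × 3600 / 10⁶ = 34.77 MJ/m².

34.8 MJ/m²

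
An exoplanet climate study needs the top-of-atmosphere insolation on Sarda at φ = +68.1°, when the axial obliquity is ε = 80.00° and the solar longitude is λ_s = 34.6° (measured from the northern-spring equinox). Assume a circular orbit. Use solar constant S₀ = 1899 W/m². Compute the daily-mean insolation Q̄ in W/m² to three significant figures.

Solar declination: sin δ = sin ε · sin λ_s = sin 80.00° × sin 34.6° = 0.55922, so δ = +34.002°.
cos H₀ = −tan(+68.1°) tan(+34.002°) = -1.6780 ≤ −1 ⇒ polar day, H₀ = π.
Bracket: H₀ sin φ sin δ + cos φ cos δ sin H₀ = 3.1416×0.92784×0.55922 + 0.37299×0.82902×0.00000 = 1.630072 + 0.000000 = 1.630072.
Q̄ = (S₀/π) × [bracket] = (1899/π) × 1.630072 = 985.3 W/m².

Q̄ ≈ 985 W/m²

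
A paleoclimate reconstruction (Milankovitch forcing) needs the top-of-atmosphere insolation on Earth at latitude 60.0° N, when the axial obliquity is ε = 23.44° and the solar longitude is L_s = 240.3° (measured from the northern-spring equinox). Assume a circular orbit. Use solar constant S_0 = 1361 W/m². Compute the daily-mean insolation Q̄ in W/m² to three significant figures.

Solar declination: sin δ = sin ε · sin L_s = sin 23.44° × sin 240.3° = -0.34553, so δ = -20.214°.
cos h₀ = −tan(+60.0°) tan(-20.214°) = 0.6378, h₀ = 0.8792 rad.
Bracket: h₀ sin ϕ sin δ + cos ϕ cos δ sin h₀ = 0.8792×0.86603×-0.34553 + 0.50000×0.93841×0.77024 = -0.263091 + 0.361400 = 0.098309.
Q̄ = (S_0/π) × [bracket] = (1361/π) × 0.098309 = 42.59 W/m².

Q̄ ≈ 42.6 W/m²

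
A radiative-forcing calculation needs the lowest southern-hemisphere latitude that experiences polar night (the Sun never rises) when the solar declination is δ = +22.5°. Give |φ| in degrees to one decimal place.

|φ| = 67.5°

Polar night requires cos H₀ = −tan φ tan δ ≥ 1, i.e. tan φ tan δ ≤ −1.
The boundary is |tan φ| · |tan δ| = 1, so |φ| = 90° − |δ| = 90° − 22.5° = 67.5° in the southern hemisphere.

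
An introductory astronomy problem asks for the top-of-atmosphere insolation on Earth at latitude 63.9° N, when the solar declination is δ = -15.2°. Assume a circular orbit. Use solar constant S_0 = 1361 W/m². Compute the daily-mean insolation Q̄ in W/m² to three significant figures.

Q̄ ≈ 52.8 W/m²

cos h₀ = −tan(+63.9°) tan(-15.200°) = 0.5546, h₀ = 0.9829 rad.
Bracket: h₀ sin ϕ sin δ + cos ϕ cos δ sin h₀ = 0.9829×0.89803×-0.26219 + 0.43994×0.96502×0.83212 = -0.231428 + 0.353277 = 0.121849.
Q̄ = (S_0/π) × [bracket] = (1361/π) × 0.121849 = 52.79 W/m².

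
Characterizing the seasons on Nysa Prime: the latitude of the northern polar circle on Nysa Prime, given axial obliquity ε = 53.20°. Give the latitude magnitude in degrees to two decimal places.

The polar circle is the lowest latitude that experiences at least one full rotation of continuous daylight at the northern-summer solstice; it lies at |φ| = 90° − ε = 90° − 53.20° = 36.80°.

36.80°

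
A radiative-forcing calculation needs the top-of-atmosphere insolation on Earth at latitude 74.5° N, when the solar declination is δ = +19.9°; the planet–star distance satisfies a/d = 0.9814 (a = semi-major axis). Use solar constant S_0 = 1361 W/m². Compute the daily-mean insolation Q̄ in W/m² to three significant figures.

Q̄ ≈ 430 W/m²

cos h₀ = −tan(+74.5°) tan(+19.900°) = -1.3053 ≤ −1 ⇒ polar day, h₀ = π.
Bracket: h₀ sin ϕ sin δ + cos ϕ cos δ sin h₀ = 3.1416×0.96363×0.34038 + 0.26724×0.94029×0.00000 = 1.030446 + 0.000000 = 1.030446.
Inverse-square distance factor (a/d)² = 0.9814² = 0.963146.
Q̄ = (S_0/π) × 0.963146 × [bracket] = (1361/π) × 0.963146 × 1.030446 = 430.0 W/m².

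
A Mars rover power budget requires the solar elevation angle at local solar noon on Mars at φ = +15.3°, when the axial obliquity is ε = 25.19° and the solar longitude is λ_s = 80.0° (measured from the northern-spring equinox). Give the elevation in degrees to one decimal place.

80.5°

Solar declination: sin δ = sin ε · sin λ_s = sin 25.19° × sin 80.0° = 0.41916, so δ = +24.781°.
At local noon the hour angle is zero, so the zenith angle equals |φ − δ| = |+15.3° − (+24.781°)| = 9.481°.
Elevation = 90° − 9.481° = 80.5°.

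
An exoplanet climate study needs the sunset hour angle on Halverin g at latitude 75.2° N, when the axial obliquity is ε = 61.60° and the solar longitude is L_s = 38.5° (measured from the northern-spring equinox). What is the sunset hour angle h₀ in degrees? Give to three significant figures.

h₀ = 180°

Solar declination: sin δ = sin ε · sin L_s = sin 61.60° × sin 38.5° = 0.54759, so δ = +33.202°.
Sunrise equation: cos h₀ = −tan ϕ · tan δ = -2.4769 ≤ −1, so the host star never sets (polar day) and h₀ = π.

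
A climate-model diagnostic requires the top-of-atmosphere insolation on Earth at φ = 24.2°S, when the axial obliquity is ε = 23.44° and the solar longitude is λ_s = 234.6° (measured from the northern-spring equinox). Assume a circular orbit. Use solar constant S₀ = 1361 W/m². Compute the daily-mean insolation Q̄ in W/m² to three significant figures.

Q̄ ≈ 469 W/m²

Solar declination: sin δ = sin ε · sin λ_s = sin 23.44° × sin 234.6° = -0.32425, so δ = -18.920°.
cos H₀ = −tan(-24.2°) tan(-18.920°) = -0.1540, H₀ = 1.7255 rad.
Bracket: H₀ sin φ sin δ + cos φ cos δ sin H₀ = 1.7255×-0.40992×-0.32425 + 0.91212×0.94597×0.98806 = 0.229348 + 0.852536 = 1.081884.
Q̄ = (S₀/π) × [bracket] = (1361/π) × 1.081884 = 468.7 W/m².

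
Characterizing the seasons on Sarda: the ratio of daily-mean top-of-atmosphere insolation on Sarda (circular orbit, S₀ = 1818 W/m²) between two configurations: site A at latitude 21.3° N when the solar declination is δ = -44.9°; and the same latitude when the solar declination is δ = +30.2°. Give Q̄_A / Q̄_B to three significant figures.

— Configuration A (φ=+21.3°):
cos H₀ = −tan(+21.3°) tan(-44.900°) = 0.3885, H₀ = 1.1718 rad.
Bracket: H₀ sin φ sin δ + cos φ cos δ sin H₀ = 1.1718×0.36325×-0.70587 + 0.93169×0.70834×0.92144 = -0.300458 + 0.608107 = 0.307649.
Q̄ = (S₀/π) × [bracket] = (1818/π) × 0.307649 = 178.03 W/m².
— Configuration B (φ=+21.3°):
cos H₀ = −tan(+21.3°) tan(+30.200°) = -0.2269, H₀ = 1.7997 rad.
Bracket: H₀ sin φ sin δ + cos φ cos δ sin H₀ = 1.7997×0.36325×0.50302 + 0.93169×0.86427×0.97391 = 0.328845 + 0.784223 = 1.113068.
Q̄ = (S₀/π) × [bracket] = (1818/π) × 1.113068 = 644.12 W/m².
Ratio Q̄_A / Q̄_B = 178.03 / 644.12 = 0.2764.

Q̄_A / Q̄_B ≈ 0.276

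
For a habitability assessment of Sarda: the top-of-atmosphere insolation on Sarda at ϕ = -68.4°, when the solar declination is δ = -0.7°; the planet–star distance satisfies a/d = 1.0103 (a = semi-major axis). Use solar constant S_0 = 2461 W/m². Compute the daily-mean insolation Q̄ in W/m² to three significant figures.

Q̄ ≈ 309 W/m²

cos h₀ = −tan(-68.4°) tan(-0.700°) = -0.0309, h₀ = 1.6017 rad.
Bracket: h₀ sin ϕ sin δ + cos ϕ cos δ sin h₀ = 1.6017×-0.92978×-0.01222 + 0.36812×0.99993×0.99952 = 0.018198 + 0.367918 = 0.386116.
Inverse-square distance factor (a/d)² = 1.0103² = 1.020706.
Q̄ = (S_0/π) × 1.020706 × [bracket] = (2461/π) × 1.020706 × 0.386116 = 308.7 W/m².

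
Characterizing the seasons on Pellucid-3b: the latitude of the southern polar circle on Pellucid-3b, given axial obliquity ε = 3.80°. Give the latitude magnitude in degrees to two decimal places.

The polar circle is the lowest latitude that experiences at least one full rotation of continuous darkness at the northern-summer solstice; it lies at |φ| = 90° − ε = 90° − 3.80° = 86.20°.

86.20°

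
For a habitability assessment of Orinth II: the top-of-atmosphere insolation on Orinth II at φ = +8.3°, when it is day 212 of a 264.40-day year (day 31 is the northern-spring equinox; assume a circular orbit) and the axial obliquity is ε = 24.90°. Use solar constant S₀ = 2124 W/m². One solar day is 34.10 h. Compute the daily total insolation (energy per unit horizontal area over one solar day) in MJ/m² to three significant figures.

Solar longitude: λ_s = 360° × (212 − 31)/264.40 = 246.445°.
sin δ = sin 24.90° × sin 246.445° = -0.38595, so δ = -22.703°.
cos H₀ = −tan(+8.3°) tan(-22.703°) = 0.0610, H₀ = 1.5097 rad.
Bracket: H₀ sin φ sin δ + cos φ cos δ sin H₀ = 1.5097×0.14436×-0.38595 + 0.98953×0.92252×0.99814 = -0.084114 + 0.911163 = 0.827049.
Q̄ = (S₀/π) × [bracket] = (2124/π) × 0.827049 = 559.16 W/m².
Daily total = Q̄ × 34.10 h × 3600 s/h = 559.16 × 34.10 × 3600 / 10⁶ = 68.64 MJ/m².

68.6 MJ/m²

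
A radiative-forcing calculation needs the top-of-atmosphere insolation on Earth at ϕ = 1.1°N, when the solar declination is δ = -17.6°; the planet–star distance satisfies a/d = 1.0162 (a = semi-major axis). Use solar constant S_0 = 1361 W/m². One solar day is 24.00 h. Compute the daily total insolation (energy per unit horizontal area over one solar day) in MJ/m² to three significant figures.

36.5 MJ/m²

cos h₀ = −tan(+1.1°) tan(-17.600°) = 0.0061, h₀ = 1.5647 rad.
Bracket: h₀ sin ϕ sin δ + cos ϕ cos δ sin h₀ = 1.5647×0.01920×-0.30237 + 0.99982×0.95319×0.99998 = -0.009084 + 0.952999 = 0.943915.
Inverse-square distance factor (a/d)² = 1.0162² = 1.032662.
Q̄ = (S_0/π) × 1.032662 × [bracket] = (1361/π) × 1.032662 × 0.943915 = 422.28 W/m².
Daily total = Q̄ × 24.00 h × 3600 s/h = 422.28 × 24.00 × 3600 / 10⁶ = 36.48 MJ/m².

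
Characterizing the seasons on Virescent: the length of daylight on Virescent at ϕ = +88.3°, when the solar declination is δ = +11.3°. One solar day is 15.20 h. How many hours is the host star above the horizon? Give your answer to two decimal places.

Sunrise equation: cos h₀ = −tan ϕ · tan δ = -6.7326 ≤ −1, so the host star never sets (polar day) and h₀ = π.
Daylight = 2h₀/(2π) × 15.20 h = (3.1416/π) × 15.20 = 15.20 h.

15.20 h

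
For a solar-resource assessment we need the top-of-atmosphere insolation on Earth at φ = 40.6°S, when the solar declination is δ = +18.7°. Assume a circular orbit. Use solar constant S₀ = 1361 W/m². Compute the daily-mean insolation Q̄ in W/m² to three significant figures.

Q̄ ≈ 183 W/m²

cos H₀ = −tan(-40.6°) tan(+18.700°) = 0.2901, H₀ = 1.2765 rad.
Bracket: H₀ sin φ sin δ + cos φ cos δ sin H₀ = 1.2765×-0.65077×0.32061 + 0.75927×0.94721×0.95699 = -0.266333 + 0.688256 = 0.421923.
Q̄ = (S₀/π) × [bracket] = (1361/π) × 0.421923 = 182.8 W/m².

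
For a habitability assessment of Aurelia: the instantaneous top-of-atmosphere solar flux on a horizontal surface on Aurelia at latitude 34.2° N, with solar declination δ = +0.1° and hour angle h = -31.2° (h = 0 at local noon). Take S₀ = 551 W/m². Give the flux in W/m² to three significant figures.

cos θ_z = sin φ sin δ + cos φ cos δ cos h = 0.000981 + 0.707454 = 0.708435.
Flux = S₀ · cos θ_z = 551 × 0.708435 = 390.3 W/m².

390 W/m²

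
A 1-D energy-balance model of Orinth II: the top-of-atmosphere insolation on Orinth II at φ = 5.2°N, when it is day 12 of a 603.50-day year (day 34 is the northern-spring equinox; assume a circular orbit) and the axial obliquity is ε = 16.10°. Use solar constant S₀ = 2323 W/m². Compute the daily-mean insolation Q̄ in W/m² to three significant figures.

Q̄ ≈ 728 W/m²

Solar longitude: λ_s = 360° × (12 − 34)/603.50 = -13.123°, i.e. -13.123° + 360° = 346.877°.
sin δ = sin 16.10° × sin 346.877° = -0.06296, so δ = -3.610°.
cos H₀ = −tan(+5.2°) tan(-3.610°) = 0.0057, H₀ = 1.5651 rad.
Bracket: H₀ sin φ sin δ + cos φ cos δ sin H₀ = 1.5651×0.09063×-0.06296 + 0.99588×0.99802×0.99998 = -0.008931 + 0.993888 = 0.984957.
Q̄ = (S₀/π) × [bracket] = (2323/π) × 0.984957 = 728.3 W/m².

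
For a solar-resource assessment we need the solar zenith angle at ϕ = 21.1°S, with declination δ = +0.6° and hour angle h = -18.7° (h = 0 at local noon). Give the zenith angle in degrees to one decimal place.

cos θ_z = sin ϕ sin δ + cos ϕ cos δ cos h = -0.003770 + 0.883655 = 0.879885.
θ_z = arccos(0.879885) = 28.4°.

θ_z = 28.4°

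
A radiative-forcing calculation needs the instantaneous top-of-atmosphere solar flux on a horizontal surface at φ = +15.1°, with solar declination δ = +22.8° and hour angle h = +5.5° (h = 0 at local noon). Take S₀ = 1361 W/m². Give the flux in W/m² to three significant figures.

cos θ_z = sin φ sin δ + cos φ cos δ cos h = 0.100950 + 0.885936 = 0.986886.
Flux = S₀ · cos θ_z = 1361 × 0.986886 = 1343 W/m².

1.34e+03 W/m²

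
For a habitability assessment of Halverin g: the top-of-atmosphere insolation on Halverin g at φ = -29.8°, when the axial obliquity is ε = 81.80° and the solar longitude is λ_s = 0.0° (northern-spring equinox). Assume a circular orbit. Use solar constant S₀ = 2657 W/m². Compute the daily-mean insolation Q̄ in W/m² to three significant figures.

Q̄ ≈ 734 W/m²

Solar declination: sin δ = sin ε · sin λ_s = sin 81.80° × sin 0.0° = 0.00000, so δ = +0.000°.
cos H₀ = −tan(-29.8°) tan(+0.000°) = 0.0000, H₀ = 1.5708 rad.
Bracket: H₀ sin φ sin δ + cos φ cos δ sin H₀ = 1.5708×-0.49697×0.00000 + 0.86777×1.00000×1.00000 = -0.000000 + 0.867770 = 0.867770.
Q̄ = (S₀/π) × [bracket] = (2657/π) × 0.867770 = 733.9 W/m².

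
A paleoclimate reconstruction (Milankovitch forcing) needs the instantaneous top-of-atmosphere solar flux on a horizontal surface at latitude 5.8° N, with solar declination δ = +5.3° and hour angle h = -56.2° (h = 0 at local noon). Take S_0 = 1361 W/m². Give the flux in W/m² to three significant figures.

cos θ_z = sin ϕ sin δ + cos ϕ cos δ cos h = 0.009335 + 0.551082 = 0.560417.
Flux = S_0 · cos θ_z = 1361 × 0.560417 = 762.7 W/m².

763 W/m²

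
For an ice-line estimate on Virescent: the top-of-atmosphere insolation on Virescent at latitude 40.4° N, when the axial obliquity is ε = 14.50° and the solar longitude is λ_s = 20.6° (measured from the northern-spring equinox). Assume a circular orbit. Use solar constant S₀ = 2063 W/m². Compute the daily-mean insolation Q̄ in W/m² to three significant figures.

Solar declination: sin δ = sin ε · sin λ_s = sin 14.50° × sin 20.6° = 0.08809, so δ = +5.054°.
cos H₀ = −tan(+40.4°) tan(+5.054°) = -0.0753, H₀ = 1.6461 rad.
Bracket: H₀ sin φ sin δ + cos φ cos δ sin H₀ = 1.6461×0.64812×0.08809 + 0.76154×0.99611×0.99716 = 0.093981 + 0.756423 = 0.850404.
Q̄ = (S₀/π) × [bracket] = (2063/π) × 0.850404 = 558.4 W/m².

Q̄ ≈ 558 W/m²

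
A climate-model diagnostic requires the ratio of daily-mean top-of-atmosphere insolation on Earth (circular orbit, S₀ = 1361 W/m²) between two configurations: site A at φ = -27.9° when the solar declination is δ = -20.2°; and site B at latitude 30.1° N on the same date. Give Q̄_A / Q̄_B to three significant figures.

— Configuration A (φ=-27.9°):
cos H₀ = −tan(-27.9°) tan(-20.200°) = -0.1948, H₀ = 1.7669 rad.
Bracket: H₀ sin φ sin δ + cos φ cos δ sin H₀ = 1.7669×-0.46793×-0.34530 + 0.88377×0.93849×0.98084 = 0.285489 + 0.813518 = 1.099007.
Q̄ = (S₀/π) × [bracket] = (1361/π) × 1.099007 = 476.11 W/m².
— Configuration B (φ=+30.1°):
cos H₀ = −tan(+30.1°) tan(-20.200°) = 0.2133, H₀ = 1.3559 rad.
Bracket: H₀ sin φ sin δ + cos φ cos δ sin H₀ = 1.3559×0.50151×-0.34530 + 0.86515×0.93849×0.97699 = -0.234803 + 0.793252 = 0.558449.
Q̄ = (S₀/π) × [bracket] = (1361/π) × 0.558449 = 241.93 W/m².
Ratio Q̄_A / Q̄_B = 476.11 / 241.93 = 1.968.

Q̄_A / Q̄_B ≈ 1.97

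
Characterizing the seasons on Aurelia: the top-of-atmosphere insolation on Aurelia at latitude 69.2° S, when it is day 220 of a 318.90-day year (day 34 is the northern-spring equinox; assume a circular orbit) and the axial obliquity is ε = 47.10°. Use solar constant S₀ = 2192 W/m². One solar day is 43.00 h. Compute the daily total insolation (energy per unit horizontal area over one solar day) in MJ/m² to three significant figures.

116 MJ/m²

Solar longitude: λ_s = 360° × (220 − 34)/318.90 = 209.972°.
sin δ = sin 47.10° × sin 209.972° = -0.36596, so δ = -21.467°.
cos H₀ = −tan(-69.2°) tan(-21.467°) = -1.0352 ≤ −1 ⇒ polar day, H₀ = π.
Bracket: H₀ sin φ sin δ + cos φ cos δ sin H₀ = 3.1416×-0.93483×-0.36596 + 0.35511×0.93063×0.00000 = 1.074774 + 0.000000 = 1.074774.
Q̄ = (S₀/π) × [bracket] = (2192/π) × 1.074774 = 749.91 W/m².
Daily total = Q̄ × 43.00 h × 3600 s/h = 749.91 × 43.00 × 3600 / 10⁶ = 116.1 MJ/m².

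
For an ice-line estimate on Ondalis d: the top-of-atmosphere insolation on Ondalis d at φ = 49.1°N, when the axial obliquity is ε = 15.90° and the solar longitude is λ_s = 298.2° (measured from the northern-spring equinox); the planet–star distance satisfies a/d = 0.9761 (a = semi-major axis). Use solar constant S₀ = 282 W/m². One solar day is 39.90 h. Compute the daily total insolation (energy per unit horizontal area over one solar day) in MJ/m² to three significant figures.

4.61 MJ/m²

Solar declination: sin δ = sin ε · sin λ_s = sin 15.90° × sin 298.2° = -0.24144, so δ = -13.972°.
cos H₀ = −tan(+49.1°) tan(-13.972°) = 0.2872, H₀ = 1.2795 rad.
Bracket: H₀ sin φ sin δ + cos φ cos δ sin H₀ = 1.2795×0.75585×-0.24144 + 0.65474×0.97042×0.95786 = -0.233499 + 0.608598 = 0.375099.
Inverse-square distance factor (a/d)² = 0.9761² = 0.952771.
Q̄ = (S₀/π) × 0.952771 × [bracket] = (282/π) × 0.952771 × 0.375099 = 32.080 W/m².
Daily total = Q̄ × 39.90 h × 3600 s/h = 32.080 × 39.90 × 3600 / 10⁶ = 4.608 MJ/m².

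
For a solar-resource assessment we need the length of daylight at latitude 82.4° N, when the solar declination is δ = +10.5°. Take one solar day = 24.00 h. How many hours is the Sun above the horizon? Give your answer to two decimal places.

24.00 h

Sunrise equation: cos H₀ = −tan φ · tan δ = -1.3891 ≤ −1, so the Sun never sets (polar day) and H₀ = π.
Daylight = 2H₀/(2π) × 24.00 h = (3.1416/π) × 24.00 = 24.00 h.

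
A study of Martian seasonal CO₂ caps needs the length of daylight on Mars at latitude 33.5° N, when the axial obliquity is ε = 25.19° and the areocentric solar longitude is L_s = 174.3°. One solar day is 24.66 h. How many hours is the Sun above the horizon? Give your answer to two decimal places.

sin δ = sin 25.19° × sin 174.3° = 0.04227, so δ = +2.423°.
cos h₀ = −tan ϕ · tan δ = −tan(+33.5°) × tan(+2.423°) = -0.0280, so h₀ = 1.5988 rad = 91.60°.
Daylight = 2h₀/(2π) × 24.66 h = (1.5988/π) × 24.66 = 12.55 h.

12.55 h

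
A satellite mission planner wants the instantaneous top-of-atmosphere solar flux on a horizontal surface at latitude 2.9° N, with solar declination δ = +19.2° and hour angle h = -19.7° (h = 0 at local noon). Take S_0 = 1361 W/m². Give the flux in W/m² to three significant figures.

1.23e+03 W/m²

cos θ_z = sin ϕ sin δ + cos ϕ cos δ cos h = 0.016638 + 0.887964 = 0.904602.
Flux = S_0 · cos θ_z = 1361 × 0.904602 = 1231 W/m².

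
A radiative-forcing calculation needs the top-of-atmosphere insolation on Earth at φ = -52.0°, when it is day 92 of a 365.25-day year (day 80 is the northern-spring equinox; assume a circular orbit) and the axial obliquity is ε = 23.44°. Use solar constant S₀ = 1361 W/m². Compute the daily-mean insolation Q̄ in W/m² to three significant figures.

Solar longitude: λ_s = 360° × (92 − 80)/365.25 = 11.828°.
sin δ = sin 23.44° × sin 11.828° = 0.08153, so δ = +4.677°.
cos H₀ = −tan(-52.0°) tan(+4.677°) = 0.1047, H₀ = 1.4659 rad.
Bracket: H₀ sin φ sin δ + cos φ cos δ sin H₀ = 1.4659×-0.78801×0.08153 + 0.61566×0.99667×0.99450 = -0.094179 + 0.610235 = 0.516056.
Q̄ = (S₀/π) × [bracket] = (1361/π) × 0.516056 = 223.6 W/m².

Q̄ ≈ 224 W/m²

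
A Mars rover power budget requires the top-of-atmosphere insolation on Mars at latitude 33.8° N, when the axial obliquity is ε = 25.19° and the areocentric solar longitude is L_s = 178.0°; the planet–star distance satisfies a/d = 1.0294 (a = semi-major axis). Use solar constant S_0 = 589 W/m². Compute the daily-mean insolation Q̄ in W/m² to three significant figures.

Q̄ ≈ 168 W/m²

sin δ = sin 25.19° × sin 178.0° = 0.01485, so δ = +0.851°.
cos h₀ = −tan(+33.8°) tan(+0.851°) = -0.0099, h₀ = 1.5807 rad.
Bracket: h₀ sin ϕ sin δ + cos ϕ cos δ sin h₀ = 1.5807×0.55630×0.01485 + 0.83098×0.99989×0.99995 = 0.013058 + 0.830847 = 0.843905.
Inverse-square distance factor (a/d)² = 1.0294² = 1.059664.
Q̄ = (S_0/π) × 1.059664 × [bracket] = (589/π) × 1.059664 × 0.843905 = 167.7 W/m².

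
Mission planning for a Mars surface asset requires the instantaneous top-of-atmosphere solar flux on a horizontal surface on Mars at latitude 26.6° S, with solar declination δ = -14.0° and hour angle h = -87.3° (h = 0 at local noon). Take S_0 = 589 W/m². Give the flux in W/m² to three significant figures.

87.9 W/m²

cos θ_z = sin ϕ sin δ + cos ϕ cos δ cos h = 0.108323 + 0.040869 = 0.149192.
Flux = S_0 · cos θ_z = 589 × 0.149192 = 87.87 W/m².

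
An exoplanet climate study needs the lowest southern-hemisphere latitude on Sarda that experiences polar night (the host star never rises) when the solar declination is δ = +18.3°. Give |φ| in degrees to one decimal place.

Polar night requires cos H₀ = −tan φ tan δ ≥ 1, i.e. tan φ tan δ ≤ −1.
The boundary is |tan φ| · |tan δ| = 1, so |φ| = 90° − |δ| = 90° − 18.3° = 71.7° in the southern hemisphere.

|φ| = 71.7°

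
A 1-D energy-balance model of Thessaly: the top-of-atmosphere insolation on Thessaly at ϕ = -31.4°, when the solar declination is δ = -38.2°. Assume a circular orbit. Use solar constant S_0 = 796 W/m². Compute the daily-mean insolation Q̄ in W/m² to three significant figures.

cos h₀ = −tan(-31.4°) tan(-38.200°) = -0.4803, h₀ = 2.0718 rad.
Bracket: h₀ sin ϕ sin δ + cos ϕ cos δ sin h₀ = 2.0718×-0.52101×-0.61841 + 0.85355×0.78586×0.87708 = 0.667529 + 0.588320 = 1.255849.
Q̄ = (S_0/π) × [bracket] = (796/π) × 1.255849 = 318.2 W/m².

Q̄ ≈ 318 W/m²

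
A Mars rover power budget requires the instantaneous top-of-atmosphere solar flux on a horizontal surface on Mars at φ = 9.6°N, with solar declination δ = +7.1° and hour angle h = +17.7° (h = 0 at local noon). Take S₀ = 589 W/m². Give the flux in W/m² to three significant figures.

cos θ_z = sin φ sin δ + cos φ cos δ cos h = 0.020613 + 0.932118 = 0.952731.
Flux = S₀ · cos θ_z = 589 × 0.952731 = 561.2 W/m².

561 W/m²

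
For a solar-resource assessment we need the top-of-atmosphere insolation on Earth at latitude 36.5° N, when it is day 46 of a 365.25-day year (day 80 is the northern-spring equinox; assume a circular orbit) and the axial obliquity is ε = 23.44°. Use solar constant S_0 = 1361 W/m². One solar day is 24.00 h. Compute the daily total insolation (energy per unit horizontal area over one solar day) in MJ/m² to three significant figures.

22.1 MJ/m²

Solar longitude: L_s = 360° × (46 − 80)/365.25 = -33.511°, i.e. -33.511° + 360° = 326.489°.
sin δ = sin 23.44° × sin 326.489° = -0.21962, so δ = -12.687°.
cos h₀ = −tan(+36.5°) tan(-12.687°) = 0.1666, h₀ = 1.4034 rad.
Bracket: h₀ sin ϕ sin δ + cos ϕ cos δ sin h₀ = 1.4034×0.59482×-0.21962 + 0.80386×0.97559×0.98603 = -0.183332 + 0.773282 = 0.589950.
Q̄ = (S_0/π) × [bracket] = (1361/π) × 0.589950 = 255.58 W/m².
Daily total = Q̄ × 24.00 h × 3600 s/h = 255.58 × 24.00 × 3600 / 10⁶ = 22.08 MJ/m².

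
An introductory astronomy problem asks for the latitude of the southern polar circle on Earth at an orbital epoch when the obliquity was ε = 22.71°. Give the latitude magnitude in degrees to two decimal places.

The polar circle is the lowest latitude that experiences at least one full rotation of continuous darkness at the northern-summer solstice; it lies at |ϕ| = 90° − ε = 90° − 22.71° = 67.29°.

67.29°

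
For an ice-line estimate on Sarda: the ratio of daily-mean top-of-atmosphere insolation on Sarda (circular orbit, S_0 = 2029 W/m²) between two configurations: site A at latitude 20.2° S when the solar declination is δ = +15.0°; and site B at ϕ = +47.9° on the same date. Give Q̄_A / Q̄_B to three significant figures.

Q̄_A / Q̄_B ≈ 0.788

— Configuration A (ϕ=-20.2°):
cos h₀ = −tan(-20.2°) tan(+15.000°) = 0.0986, h₀ = 1.4720 rad.
Bracket: h₀ sin ϕ sin δ + cos ϕ cos δ sin h₀ = 1.4720×-0.34530×0.25882 + 0.93849×0.96593×0.99513 = -0.131553 + 0.902101 = 0.770548.
Q̄ = (S_0/π) × [bracket] = (2029/π) × 0.770548 = 497.66 W/m².
— Configuration B (ϕ=+47.9°):
cos h₀ = −tan(+47.9°) tan(+15.000°) = -0.2965, h₀ = 1.8719 rad.
Bracket: h₀ sin ϕ sin δ + cos ϕ cos δ sin h₀ = 1.8719×0.74198×0.25882 + 0.67043×0.96593×0.95502 = 0.359478 + 0.618460 = 0.977938.
Q̄ = (S_0/π) × [bracket] = (2029/π) × 0.977938 = 631.60 W/m².
Ratio Q̄_A / Q̄_B = 497.66 / 631.60 = 0.7879.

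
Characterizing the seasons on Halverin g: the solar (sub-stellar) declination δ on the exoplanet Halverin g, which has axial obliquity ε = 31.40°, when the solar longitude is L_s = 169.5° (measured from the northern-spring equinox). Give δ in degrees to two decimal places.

sin δ = sin ε · sin L_s = sin 31.40° × sin 169.5° = 0.094946.
δ = arcsin(0.094946) = +5.45°.

δ = +5.45°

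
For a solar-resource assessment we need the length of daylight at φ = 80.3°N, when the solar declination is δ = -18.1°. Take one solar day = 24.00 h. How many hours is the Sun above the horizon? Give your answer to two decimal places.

cos H₀ = −tan φ · tan δ = 1.9122 ≥ 1, so the Sun never rises (polar night) and H₀ = 0.
Daylight = 2H₀/(2π) × 24.00 h = (0.0000/π) × 24.00 = 0.00 h.

0.00 h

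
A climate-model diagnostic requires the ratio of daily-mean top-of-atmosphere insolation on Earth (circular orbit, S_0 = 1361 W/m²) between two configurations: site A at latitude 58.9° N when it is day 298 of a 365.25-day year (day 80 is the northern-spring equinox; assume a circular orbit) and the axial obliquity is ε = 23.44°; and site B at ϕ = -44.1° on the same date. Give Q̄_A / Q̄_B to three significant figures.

Q̄_A / Q̄_B ≈ 0.244

— Configuration A (ϕ=+58.9°):
Solar longitude: L_s = 360° × (298 − 80)/365.25 = 214.867°.
sin δ = sin 23.44° × sin 214.867° = -0.22740, so δ = -13.144°.
cos h₀ = −tan(+58.9°) tan(-13.144°) = 0.3871, h₀ = 1.1733 rad.
Bracket: h₀ sin ϕ sin δ + cos ϕ cos δ sin h₀ = 1.1733×0.85627×-0.22740 + 0.51653×0.97380×0.92203 = -0.228460 + 0.463778 = 0.235318.
Q̄ = (S_0/π) × [bracket] = (1361/π) × 0.235318 = 101.94 W/m².
— Configuration B (ϕ=-44.1°):
cos h₀ = −tan(-44.1°) tan(-13.144°) = -0.2263, h₀ = 1.7991 rad.
Bracket: h₀ sin ϕ sin δ + cos ϕ cos δ sin h₀ = 1.7991×-0.69591×-0.22740 + 0.71813×0.97380×0.97406 = 0.284707 + 0.681175 = 0.965882.
Q̄ = (S_0/π) × [bracket] = (1361/π) × 0.965882 = 418.44 W/m².
Ratio Q̄_A / Q̄_B = 101.94 / 418.44 = 0.2436.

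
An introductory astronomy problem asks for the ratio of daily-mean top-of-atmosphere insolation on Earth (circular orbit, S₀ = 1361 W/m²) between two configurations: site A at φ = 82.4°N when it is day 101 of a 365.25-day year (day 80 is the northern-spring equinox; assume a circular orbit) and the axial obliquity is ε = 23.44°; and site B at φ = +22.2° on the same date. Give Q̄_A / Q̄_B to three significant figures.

— Configuration A (φ=+82.4°):
Solar longitude: λ_s = 360° × (101 − 80)/365.25 = 20.698°.
sin δ = sin 23.44° × sin 20.698° = 0.14060, so δ = +8.082°.
cos H₀ = −tan(+82.4°) tan(+8.082°) = -1.0643 ≤ −1 ⇒ polar day, H₀ = π.
Bracket: H₀ sin φ sin δ + cos φ cos δ sin H₀ = 3.1416×0.99122×0.14060 + 0.13226×0.99007×0.00000 = 0.437831 + 0.000000 = 0.437831.
Q̄ = (S₀/π) × [bracket] = (1361/π) × 0.437831 = 189.68 W/m².
— Configuration B (φ=+22.2°):
cos H₀ = −tan(+22.2°) tan(+8.082°) = -0.0580, H₀ = 1.6288 rad.
Bracket: H₀ sin φ sin δ + cos φ cos δ sin H₀ = 1.6288×0.37784×0.14060 + 0.92587×0.99007×0.99832 = 0.086529 + 0.915136 = 1.001665.
Q̄ = (S₀/π) × [bracket] = (1361/π) × 1.001665 = 433.94 W/m².
Ratio Q̄_A / Q̄_B = 189.68 / 433.94 = 0.4371.

Q̄_A / Q̄_B ≈ 0.437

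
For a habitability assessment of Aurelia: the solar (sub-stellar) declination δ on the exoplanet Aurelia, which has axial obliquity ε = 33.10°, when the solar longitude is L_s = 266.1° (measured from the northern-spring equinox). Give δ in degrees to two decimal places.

sin δ = sin ε · sin L_s = sin 33.10° × sin 266.1° = -0.544837.
δ = arcsin(-0.544837) = -33.01°.

δ = -33.01°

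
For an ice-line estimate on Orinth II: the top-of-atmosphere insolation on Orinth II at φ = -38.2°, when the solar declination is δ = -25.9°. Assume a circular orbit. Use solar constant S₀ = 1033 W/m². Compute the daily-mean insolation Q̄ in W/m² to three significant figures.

Q̄ ≈ 389 W/m²

cos H₀ = −tan(-38.2°) tan(-25.900°) = -0.3821, H₀ = 1.9629 rad.
Bracket: H₀ sin φ sin δ + cos φ cos δ sin H₀ = 1.9629×-0.61841×-0.43680 + 0.78586×0.89956×0.92412 = 0.530221 + 0.653287 = 1.183508.
Q̄ = (S₀/π) × [bracket] = (1033/π) × 1.183508 = 389.2 W/m².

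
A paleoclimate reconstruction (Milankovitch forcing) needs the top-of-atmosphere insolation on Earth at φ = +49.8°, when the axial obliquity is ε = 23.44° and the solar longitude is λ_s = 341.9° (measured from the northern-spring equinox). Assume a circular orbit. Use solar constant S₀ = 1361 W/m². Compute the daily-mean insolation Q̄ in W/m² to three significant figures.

Solar declination: sin δ = sin ε · sin λ_s = sin 23.44° × sin 341.9° = -0.12358, so δ = -7.099°.
cos H₀ = −tan(+49.8°) tan(-7.099°) = 0.1474, H₀ = 1.4229 rad.
Bracket: H₀ sin φ sin δ + cos φ cos δ sin H₀ = 1.4229×0.76380×-0.12358 + 0.64546×0.99233×0.98908 = -0.134308 + 0.633515 = 0.499207.
Q̄ = (S₀/π) × [bracket] = (1361/π) × 0.499207 = 216.3 W/m².

Q̄ ≈ 216 W/m²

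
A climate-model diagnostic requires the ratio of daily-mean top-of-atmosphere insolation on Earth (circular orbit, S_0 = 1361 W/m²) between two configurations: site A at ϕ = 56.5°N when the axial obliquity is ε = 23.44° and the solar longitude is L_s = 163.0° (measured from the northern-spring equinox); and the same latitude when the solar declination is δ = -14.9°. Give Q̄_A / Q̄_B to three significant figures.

Q̄_A / Q̄_B ≈ 2.95

— Configuration A (ϕ=+56.5°):
Solar declination: sin δ = sin ε · sin L_s = sin 23.44° × sin 163.0° = 0.11630, so δ = +6.679°.
cos h₀ = −tan(+56.5°) tan(+6.679°) = -0.1769, h₀ = 1.7486 rad.
Bracket: h₀ sin ϕ sin δ + cos ϕ cos δ sin h₀ = 1.7486×0.83389×0.11630 + 0.55194×0.99321×0.98423 = 0.169582 + 0.539547 = 0.709129.
Q̄ = (S_0/π) × [bracket] = (1361/π) × 0.709129 = 307.21 W/m².
— Configuration B (ϕ=+56.5°):
cos h₀ = −tan(+56.5°) tan(-14.900°) = 0.4020, h₀ = 1.1571 rad.
Bracket: h₀ sin ϕ sin δ + cos ϕ cos δ sin h₀ = 1.1571×0.83389×-0.25713 + 0.55194×0.96638×0.91564 = -0.248103 + 0.488388 = 0.240285.
Q̄ = (S_0/π) × [bracket] = (1361/π) × 0.240285 = 104.10 W/m².
Ratio Q̄_A / Q̄_B = 307.21 / 104.10 = 2.951.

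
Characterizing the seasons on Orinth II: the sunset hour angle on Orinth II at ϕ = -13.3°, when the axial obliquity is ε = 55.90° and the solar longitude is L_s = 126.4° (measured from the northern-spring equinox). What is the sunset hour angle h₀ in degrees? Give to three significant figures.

Solar declination: sin δ = sin ε · sin L_s = sin 55.90° × sin 126.4° = 0.66650, so δ = +41.798°.
cos h₀ = −tan ϕ · tan δ = −tan(-13.3°) × tan(+41.798°) = 0.2113, so h₀ = 1.3579 rad = 77.80°.

h₀ = 77.8°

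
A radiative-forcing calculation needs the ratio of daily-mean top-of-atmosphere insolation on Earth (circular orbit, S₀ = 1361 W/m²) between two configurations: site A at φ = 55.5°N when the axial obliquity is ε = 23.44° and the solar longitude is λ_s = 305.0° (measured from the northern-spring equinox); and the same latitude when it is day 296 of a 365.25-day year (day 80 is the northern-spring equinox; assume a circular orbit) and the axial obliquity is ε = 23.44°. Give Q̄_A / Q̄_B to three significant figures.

Q̄_A / Q̄_B ≈ 0.604

— Configuration A (φ=+55.5°):
Solar declination: sin δ = sin ε · sin λ_s = sin 23.44° × sin 305.0° = -0.32585, so δ = -19.017°.
cos H₀ = −tan(+55.5°) tan(-19.017°) = 0.5015, H₀ = 1.0455 rad.
Bracket: H₀ sin φ sin δ + cos φ cos δ sin H₀ = 1.0455×0.82413×-0.32585 + 0.56641×0.94542×0.86517 = -0.280761 + 0.463295 = 0.182534.
Q̄ = (S₀/π) × [bracket] = (1361/π) × 0.182534 = 79.077 W/m².
— Configuration B (φ=+55.5°):
Solar longitude: λ_s = 360° × (296 − 80)/365.25 = 212.895°.
sin δ = sin 23.44° × sin 212.895° = -0.21604, so δ = -12.477°.
cos H₀ = −tan(+55.5°) tan(-12.477°) = 0.3219, H₀ = 1.2430 rad.
Bracket: H₀ sin φ sin δ + cos φ cos δ sin H₀ = 1.2430×0.82413×-0.21604 + 0.56641×0.97638×0.94676 = -0.221310 + 0.523588 = 0.302278.
Q̄ = (S₀/π) × [bracket] = (1361/π) × 0.302278 = 130.95 W/m².
Ratio Q̄_A / Q̄_B = 79.077 / 130.95 = 0.6039.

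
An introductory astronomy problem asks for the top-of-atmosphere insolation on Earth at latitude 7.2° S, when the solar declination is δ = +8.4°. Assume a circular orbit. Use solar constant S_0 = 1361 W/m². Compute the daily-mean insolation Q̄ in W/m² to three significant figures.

cos h₀ = −tan(-7.2°) tan(+8.400°) = 0.0187, h₀ = 1.5521 rad.
Bracket: h₀ sin ϕ sin δ + cos ϕ cos δ sin h₀ = 1.5521×-0.12533×0.14608 + 0.99211×0.98927×0.99983 = -0.028416 + 0.981298 = 0.952882.
Q̄ = (S_0/π) × [bracket] = (1361/π) × 0.952882 = 412.8 W/m².

Q̄ ≈ 413 W/m²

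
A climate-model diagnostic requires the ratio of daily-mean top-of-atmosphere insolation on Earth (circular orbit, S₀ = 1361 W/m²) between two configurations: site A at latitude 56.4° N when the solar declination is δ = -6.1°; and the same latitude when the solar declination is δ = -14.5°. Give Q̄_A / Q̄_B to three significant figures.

— Configuration A (φ=+56.4°):
cos H₀ = −tan(+56.4°) tan(-6.100°) = 0.1609, H₀ = 1.4092 rad.
Bracket: H₀ sin φ sin δ + cos φ cos δ sin H₀ = 1.4092×0.83292×-0.10626 + 0.55339×0.99434×0.98698 = -0.124723 + 0.543093 = 0.418370.
Q̄ = (S₀/π) × [bracket] = (1361/π) × 0.418370 = 181.25 W/m².
— Configuration B (φ=+56.4°):
cos H₀ = −tan(+56.4°) tan(-14.500°) = 0.3893, H₀ = 1.1710 rad.
Bracket: H₀ sin φ sin δ + cos φ cos δ sin H₀ = 1.1710×0.83292×-0.25038 + 0.55339×0.96815×0.92113 = -0.244208 + 0.493509 = 0.249301.
Q̄ = (S₀/π) × [bracket] = (1361/π) × 0.249301 = 108.00 W/m².
Ratio Q̄_A / Q̄_B = 181.25 / 108.00 = 1.678.

Q̄_A / Q̄_B ≈ 1.68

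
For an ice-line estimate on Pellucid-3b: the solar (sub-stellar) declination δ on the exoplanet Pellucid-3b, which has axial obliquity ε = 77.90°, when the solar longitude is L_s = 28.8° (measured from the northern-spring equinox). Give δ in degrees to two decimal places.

sin δ = sin ε · sin L_s = sin 77.90° × sin 28.8° = 0.471051.
δ = arcsin(0.471051) = +28.10°.

δ = +28.10°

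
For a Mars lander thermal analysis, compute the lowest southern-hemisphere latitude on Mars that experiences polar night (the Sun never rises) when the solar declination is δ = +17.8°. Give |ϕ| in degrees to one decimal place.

Polar night requires cos h₀ = −tan ϕ tan δ ≥ 1, i.e. tan ϕ tan δ ≤ −1.
The boundary is |tan ϕ| · |tan δ| = 1, so |ϕ| = 90° − |δ| = 90° − 17.8° = 72.2° in the southern hemisphere.

|ϕ| = 72.2°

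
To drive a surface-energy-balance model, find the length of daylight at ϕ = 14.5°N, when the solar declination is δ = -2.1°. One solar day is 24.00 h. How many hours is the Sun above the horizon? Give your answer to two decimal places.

11.93 h

cos h₀ = −tan ϕ · tan δ = −tan(+14.5°) × tan(-2.100°) = 0.0095, so h₀ = 1.5613 rad = 89.46°.
Daylight = 2h₀/(2π) × 24.00 h = (1.5613/π) × 24.00 = 11.93 h.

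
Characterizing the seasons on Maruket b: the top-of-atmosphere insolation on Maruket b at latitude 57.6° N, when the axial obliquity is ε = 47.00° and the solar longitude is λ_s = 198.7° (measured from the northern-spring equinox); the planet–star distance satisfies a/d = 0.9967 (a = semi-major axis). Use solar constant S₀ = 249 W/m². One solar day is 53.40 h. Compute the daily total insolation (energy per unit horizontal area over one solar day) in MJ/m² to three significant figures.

Solar declination: sin δ = sin ε · sin λ_s = sin 47.00° × sin 198.7° = -0.23448, so δ = -13.561°.
cos H₀ = −tan(+57.6°) tan(-13.561°) = 0.3801, H₀ = 1.1809 rad.
Bracket: H₀ sin φ sin δ + cos φ cos δ sin H₀ = 1.1809×0.84433×-0.23448 + 0.53583×0.97212×0.92495 = -0.233793 + 0.481798 = 0.248005.
Inverse-square distance factor (a/d)² = 0.9967² = 0.993411.
Q̄ = (S₀/π) × 0.993411 × [bracket] = (249/π) × 0.993411 × 0.248005 = 19.527 W/m².
Daily total = Q̄ × 53.40 h × 3600 s/h = 19.527 × 53.40 × 3600 / 10⁶ = 3.754 MJ/m².

3.75 MJ/m²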